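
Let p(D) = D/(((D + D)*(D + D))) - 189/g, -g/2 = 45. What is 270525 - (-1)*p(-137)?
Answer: 741244249/2740 ≈ 2.7053e+5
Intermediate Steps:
g = -90 (g = -2*45 = -90)
p(D) = 21/10 + 1/(4*D) (p(D) = D/(((D + D)*(D + D))) - 189/(-90) = D/(((2*D)*(2*D))) - 189*(-1/90) = D/((4*D²)) + 21/10 = D*(1/(4*D²)) + 21/10 = 1/(4*D) + 21/10 = 21/10 + 1/(4*D))
270525 - (-1)*p(-137) = 270525 - (-1)*(1/20)*(5 + 42*(-137))/(-137) = 270525 - (-1)*(1/20)*(-1/137)*(5 - 5754) = 270525 - (-1)*(1/20)*(-1/137)*(-5749) = 270525 - (-1)*5749/2740 = 270525 - 1*(-5749/2740) = 270525 + 5749/2740 = 741244249/2740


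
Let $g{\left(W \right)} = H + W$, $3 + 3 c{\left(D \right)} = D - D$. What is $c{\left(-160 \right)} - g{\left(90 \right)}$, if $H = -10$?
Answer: $-81$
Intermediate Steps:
$c{\left(D \right)} = -1$ ($c{\left(D \right)} = -1 + \frac{D - D}{3} = -1 + \frac{1}{3} \cdot 0 = -1 + 0 = -1$)
$g{\left(W \right)} = -10 + W$
$c{\left(-160 \right)} - g{\left(90 \right)} = -1 - \left(-10 + 90\right) = -1 - 80 = -81$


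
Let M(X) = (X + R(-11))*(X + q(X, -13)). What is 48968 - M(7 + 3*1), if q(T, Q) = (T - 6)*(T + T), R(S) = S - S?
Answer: 48068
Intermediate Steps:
R(S) = 0
q(T, Q) = 2*T*(-6 + T) (q(T, Q) = (-6 + T)*(2*T) = 2*T*(-6 + T))
M(X) = X*(X + 2*X*(-6 + X)) (M(X) = (X + 0)*(X + 2*X*(-6 + X)) = X*(X + 2*X*(-6 + X)))
48968 - M(7 + 3*1) = 48968 - (7 + 3*1)²*(-11 + 2*(7 + 3*1)) = 48968 - (7 + 3)²*(-11 + 2*(7 + 3)) = 48968 - 10²*(-11 + 2*10) = 48968 - 100*(-11 + 20) = 48968 - 100*9 = 48968 - 1*900 = 48968 - 900 = 48068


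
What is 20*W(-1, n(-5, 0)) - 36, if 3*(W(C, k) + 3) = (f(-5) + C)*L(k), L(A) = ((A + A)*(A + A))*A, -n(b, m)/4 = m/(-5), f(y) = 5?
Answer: -96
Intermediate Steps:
n(b, m) = 4*m/5 (n(b, m) = -4*m/(-5) = -4*m*(-1)/5 = -(-4)*m/5 = 4*m/5)
L(A) = 4*A³ (L(A) = ((2*A)*(2*A))*A = (4*A²)*A = 4*A³)
W(C, k) = -3 + 4*k³*(5 + C)/3 (W(C, k) = -3 + ((5 + C)*(4*k³))/3 = -3 + (4*k³*(5 + C))/3 = -3 + 4*k³*(5 + C)/3)
20*W(-1, n(-5, 0)) - 36 = 20*(-3 + 20*((⅘)*0)³/3 + (4/3)*(-1)*((⅘)*0)³) - 36 = 20*(-3 + (20/3)*0³ + (4/3)*(-1)*0³) - 36 = 20*(-3 + (20/3)*0 + (4/3)*(-1)*0) - 36 = 20*(-3 + 0 + 0) - 36 = 20*(-3) - 36 = -60 - 36 = -96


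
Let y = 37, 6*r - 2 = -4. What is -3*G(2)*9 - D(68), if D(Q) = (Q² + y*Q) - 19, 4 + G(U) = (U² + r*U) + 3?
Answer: -7184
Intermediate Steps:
r = -⅓ (r = ⅓ + (⅙)*(-4) = ⅓ - ⅔ = -⅓ ≈ -0.33333)
G(U) = -1 + U² - U/3 (G(U) = -4 + ((U² - U/3) + 3) = -4 + (3 + U² - U/3) = -1 + U² - U/3)
D(Q) = -19 + Q² + 37*Q (D(Q) = (Q² + 37*Q) - 19 = -19 + Q² + 37*Q)
-3*G(2)*9 - D(68) = -3*(-1 + 2² - ⅓*2)*9 - (-19 + 68² + 37*68) = -3*(-1 + 4 - ⅔)*9 - (-19 + 4624 + 2516) = -3*7/3*9 - 1*7121 = -7*9 - 7121 = -63 - 7121 = -7184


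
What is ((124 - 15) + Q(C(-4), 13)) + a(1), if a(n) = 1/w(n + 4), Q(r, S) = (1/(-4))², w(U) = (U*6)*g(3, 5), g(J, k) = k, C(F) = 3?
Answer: 130883/1200 ≈ 109.07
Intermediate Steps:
w(U) = 30*U (w(U) = (U*6)*5 = (6*U)*5 = 30*U)
Q(r, S) = 1/16 (Q(r, S) = (-¼)² = 1/16)
a(n) = 1/(120 + 30*n) (a(n) = 1/(30*(n + 4)) = 1/(30*(4 + n)) = 1/(120 + 30*n))
((124 - 15) + Q(C(-4), 13)) + a(1) = ((124 - 15) + 1/16) + 1/(30*(4 + 1)) = (109 + 1/16) + (1/30)/5 = 1745/16 + (1/30)*(⅕) = 1745/16 + 1/150 = 130883/1200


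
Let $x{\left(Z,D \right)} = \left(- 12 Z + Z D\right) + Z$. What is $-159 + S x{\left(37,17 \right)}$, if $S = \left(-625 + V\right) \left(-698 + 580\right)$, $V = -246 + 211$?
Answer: $17289201$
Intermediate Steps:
$V = -35$
$S = 77880$ ($S = \left(-625 - 35\right) \left(-698 + 580\right) = \left(-660\right) \left(-118\right) = 77880$)
$x{\left(Z,D \right)} = - 11 Z + D Z$ ($x{\left(Z,D \right)} = \left(- 12 Z + D Z\right) + Z = - 11 Z + D Z$)
$-159 + S x{\left(37,17 \right)} = -159 + 77880 \cdot 37 \left(-11 + 17\right) = -159 + 77880 \cdot 37 \cdot 6 = -159 + 77880 \cdot 222 = -159 + 17289360 = 17289201$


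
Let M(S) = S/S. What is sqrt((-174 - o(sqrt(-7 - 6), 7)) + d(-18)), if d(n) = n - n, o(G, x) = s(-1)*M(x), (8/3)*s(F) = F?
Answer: I*sqrt(2778)/4 ≈ 13.177*I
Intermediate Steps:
M(S) = 1
s(F) = 3*F/8
o(G, x) = -3/8 (o(G, x) = ((3/8)*(-1))*1 = -3/8*1 = -3/8)
d(n) = 0
sqrt((-174 - o(sqrt(-7 - 6), 7)) + d(-18)) = sqrt((-174 - 1*(-3/8)) + 0) = sqrt((-174 + 3/8) + 0) = sqrt(-1389/8 + 0) = sqrt(-1389/8) = I*sqrt(2778)/4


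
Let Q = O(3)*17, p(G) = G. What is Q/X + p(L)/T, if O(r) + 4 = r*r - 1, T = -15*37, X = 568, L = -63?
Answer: 6127/26270 ≈ 0.23323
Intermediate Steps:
T = -555
O(r) = -5 + r² (O(r) = -4 + (r*r - 1) = -4 + (r² - 1) = -4 + (-1 + r²) = -5 + r²)
Q = 68 (Q = (-5 + 3²)*17 = (-5 + 9)*17 = 4*17 = 68)
Q/X + p(L)/T = 68/568 - 63/(-555) = 68*(1/568) - 63*(-1/555) = 17/142 + 21/185 = 6127/26270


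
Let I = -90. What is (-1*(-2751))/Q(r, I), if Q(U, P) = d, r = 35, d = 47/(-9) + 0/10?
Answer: -24759/47 ≈ -526.79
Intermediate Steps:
d = -47/9 (d = 47*(-⅑) + 0*(⅒) = -47/9 + 0 = -47/9 ≈ -5.2222)
Q(U, P) = -47/9
(-1*(-2751))/Q(r, I) = (-1*(-2751))/(-47/9) = 2751*(-9/47) = -24759/47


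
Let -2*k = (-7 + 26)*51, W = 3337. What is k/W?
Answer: -969/6674 ≈ -0.14519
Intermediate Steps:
k = -969/2 (k = -(-7 + 26)*51/2 = -19*51/2 = -½*969 = -969/2 ≈ -484.50)
k/W = -969/2/3337 = -969/2*1/3337 = -969/6674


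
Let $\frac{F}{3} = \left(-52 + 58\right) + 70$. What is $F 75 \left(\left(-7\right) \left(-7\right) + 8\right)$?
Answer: $974700$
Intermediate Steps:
$F = 228$ ($F = 3 \left(\left(-52 + 58\right) + 70\right) = 3 \left(6 + 70\right) = 3 \cdot 76 = 228$)
$F 75 \left(\left(-7\right) \left(-7\right) + 8\right) = 228 \cdot 75 \left(\left(-7\right) \left(-7\right) + 8\right) = 17100 \left(49 + 8\right) = 17100 \cdot 57 = 974700$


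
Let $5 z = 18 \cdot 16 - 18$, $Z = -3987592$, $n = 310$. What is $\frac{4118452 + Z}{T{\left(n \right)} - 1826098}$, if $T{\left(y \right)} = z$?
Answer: $- \frac{32715}{456511} \approx -0.071663$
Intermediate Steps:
$z = 54$ ($z = \frac{18 \cdot 16 - 18}{5} = \frac{288 - 18}{5} = \frac{1}{5} \cdot 270 = 54$)
$T{\left(y \right)} = 54$
$\frac{4118452 + Z}{T{\left(n \right)} - 1826098} = \frac{4118452 - 3987592}{54 - 1826098} = \frac{130860}{-1826044} = 130860 \left(- \frac{1}{1826044}\right) = - \frac{32715}{456511}$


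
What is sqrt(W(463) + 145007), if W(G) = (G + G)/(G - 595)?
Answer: sqrt(631619934)/66 ≈ 380.79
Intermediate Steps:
W(G) = 2*G/(-595 + G) (W(G) = (2*G)/(-595 + G) = 2*G/(-595 + G))
sqrt(W(463) + 145007) = sqrt(2*463/(-595 + 463) + 145007) = sqrt(2*463/(-132) + 145007) = sqrt(2*463*(-1/132) + 145007) = sqrt(-463/66 + 145007) = sqrt(9569999/66) = sqrt(631619934)/66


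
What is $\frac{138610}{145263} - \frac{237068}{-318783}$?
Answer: $\frac{8735968946}{5145263881} \approx 1.6979$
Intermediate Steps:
$\frac{138610}{145263} - \frac{237068}{-318783} = 138610 \cdot \frac{1}{145263} - - \frac{237068}{318783} = \frac{138610}{145263} + \frac{237068}{318783} = \frac{8735968946}{5145263881}$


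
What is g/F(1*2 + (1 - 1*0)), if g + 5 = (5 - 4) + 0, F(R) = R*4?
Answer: -1/3 ≈ -0.33333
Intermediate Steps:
F(R) = 4*R
g = -4 (g = -5 + ((5 - 4) + 0) = -5 + (1 + 0) = -5 + 1 = -4)
g/F(1*2 + (1 - 1*0)) = -4/(4*(1*2 + (1 - 1*0))) = -4/(4*(2 + (1 + 0))) = -4/(4*(2 + 1)) = -4/(4*3) = -4/12 = (1/12)*(-4) = -1/3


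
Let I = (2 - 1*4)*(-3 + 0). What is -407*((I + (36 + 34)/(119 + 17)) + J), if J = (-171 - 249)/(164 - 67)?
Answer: -5865277/6596 ≈ -889.22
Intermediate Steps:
J = -420/97 ≈ -4.3299
I = 6 (I = (2 - 4)*(-3) = -2*(-3) = 6)
-407*((I + (36 + 34)/(119 + 17)) + J) = -407*((6 + (36 + 34)/(119 + 17)) - 420/97) = -407*((6 + 70/136) - 420/97) = -407*((6 + 70*(1/136)) - 420/97) = -407*((6 + 35/68) - 420/97) = -407*(443/68 - 420/97) = -407*14411/6596 = -5865277/6596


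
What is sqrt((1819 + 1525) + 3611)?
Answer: sqrt(6955) ≈ 83.397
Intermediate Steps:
sqrt((1819 + 1525) + 3611) = sqrt(3344 + 3611) = sqrt(6955)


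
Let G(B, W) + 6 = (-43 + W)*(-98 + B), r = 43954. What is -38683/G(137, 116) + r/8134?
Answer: -94887104/11554347 ≈ -8.2122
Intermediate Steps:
G(B, W) = -6 + (-98 + B)*(-43 + W) (G(B, W) = -6 + (-43 + W)*(-98 + B) = -6 + (-98 + B)*(-43 + W))
-38683/G(137, 116) + r/8134 = -38683/(4208 - 98*116 - 43*137 + 137*116) + 43954/8134 = -38683/(4208 - 11368 - 5891 + 15892) + 43954*(1/8134) = -38683/2841 + 21977/4067 = -94887104/11554347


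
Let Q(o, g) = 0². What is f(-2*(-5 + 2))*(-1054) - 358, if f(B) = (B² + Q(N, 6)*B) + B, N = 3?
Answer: -44626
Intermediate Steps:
Q(o, g) = 0
f(B) = B + B² (f(B) = (B² + 0*B) + B = (B² + 0) + B = B² + B = B + B²)
f(-2*(-5 + 2))*(-1054) - 358 = ((-2*(-5 + 2))*(1 - 2*(-5 + 2)))*(-1054) - 358 = ((-2*(-3))*(1 - 2*(-3)))*(-1054) - 358 = (6*(1 + 6))*(-1054) - 358 = (6*7)*(-1054) - 358 = 42*(-1054) - 358 = -44268 - 358 = -44626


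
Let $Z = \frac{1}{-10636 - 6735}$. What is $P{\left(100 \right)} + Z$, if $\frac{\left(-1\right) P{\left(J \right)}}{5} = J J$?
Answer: $- \frac{868550001}{17371} \approx -50000.0$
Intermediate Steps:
$P{\left(J \right)} = - 5 J^{2}$ ($P{\left(J \right)} = - 5 J J = - 5 J^{2}$)
$Z = - \frac{1}{17371}$ ($Z = \frac{1}{-17371} = - \frac{1}{17371} \approx -5.7567 \cdot 10^{-5}$)
$P{\left(100 \right)} + Z = - 5 \cdot 100^{2} - \frac{1}{17371} = \left(-5\right) 10000 - \frac{1}{17371} = -50000 - \frac{1}{17371} = - \frac{868550001}{17371}$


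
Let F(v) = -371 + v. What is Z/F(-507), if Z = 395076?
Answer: -197538/439 ≈ -449.97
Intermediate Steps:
Z/F(-507) = 395076/(-371 - 507) = 395076/(-878) = 395076*(-1/878) = -197538/439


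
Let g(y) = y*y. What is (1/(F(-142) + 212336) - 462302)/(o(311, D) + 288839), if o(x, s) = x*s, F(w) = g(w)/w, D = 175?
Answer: -98097710587/72838561216 ≈ -1.3468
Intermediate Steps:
g(y) = y**2
F(w) = w (F(w) = w**2/w = w)
o(x, s) = s*x
(1/(F(-142) + 212336) - 462302)/(o(311, D) + 288839) = (1/(-142 + 212336) - 462302)/(175*311 + 288839) = (1/212194 - 462302)/(54425 + 288839) = (1/212194 - 462302)/343264 = -98097710587/212194*1/343264 = -98097710587/72838561216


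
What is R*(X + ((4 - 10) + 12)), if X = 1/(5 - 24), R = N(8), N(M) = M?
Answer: 904/19 ≈ 47.579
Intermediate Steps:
R = 8
X = -1/19 (X = 1/(-19) = -1/19 ≈ -0.052632)
R*(X + ((4 - 10) + 12)) = 8*(-1/19 + ((4 - 10) + 12)) = 8*(-1/19 + (-6 + 12)) = 8*(-1/19 + 6) = 8*(113/19) = 904/19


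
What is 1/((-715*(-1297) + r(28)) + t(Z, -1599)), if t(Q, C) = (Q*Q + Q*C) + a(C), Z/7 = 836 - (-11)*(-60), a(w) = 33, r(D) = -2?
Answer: 1/475242 ≈ 2.1042e-6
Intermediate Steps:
Z = 1232 (Z = 7*(836 - (-11)*(-60)) = 7*(836 - 1*660) = 7*(836 - 660) = 7*176 = 1232)
t(Q, C) = 33 + Q² + C*Q (t(Q, C) = (Q*Q + Q*C) + 33 = (Q² + C*Q) + 33 = 33 + Q² + C*Q)
1/((-715*(-1297) + r(28)) + t(Z, -1599)) = 1/((-715*(-1297) - 2) + (33 + 1232² - 1599*1232)) = 1/((927355 - 2) + (33 + 1517824 - 1969968)) = 1/(927353 - 452111) = 1/475242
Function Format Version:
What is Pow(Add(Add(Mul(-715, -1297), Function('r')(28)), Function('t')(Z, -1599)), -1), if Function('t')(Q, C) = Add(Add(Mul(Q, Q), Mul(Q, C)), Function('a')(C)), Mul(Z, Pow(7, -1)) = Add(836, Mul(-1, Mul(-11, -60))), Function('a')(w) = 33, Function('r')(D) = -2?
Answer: Rational(1, 475242) ≈ 2.1042e-6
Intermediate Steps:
Z = 1232 (Z = Mul(7, Add(836, Mul(-1, Mul(-11, -60)))) = Mul(7, Add(836, Mul(-1, 660))) = Mul(7, Add(836, -660)) = Mul(7, 176) = 1232)
Function('t')(Q, C) = Add(33, Pow(Q, 2), Mul(C, Q)) (Function('t')(Q, C) = Add(Add(Mul(Q, Q), Mul(Q, C)), 33) = Add(Add(Pow(Q, 2), Mul(C, Q)), 33) = Add(33, Pow(Q, 2), Mul(C, Q)))
Pow(Add(Add(Mul(-715, -1297), Function('r')(28)), Function('t')(Z, -1599)), -1) = Pow(Add(Add(Mul(-715, -1297), -2), Add(33, Pow(1232, 2), Mul(-1599, 1232))), -1) = Pow(Add(Add(927355, -2), Add(33, 1517824, -1969968)), -1) = Pow(Add(927353, -452111), -1) = Pow(475242, -1) = Rational(1, 475242)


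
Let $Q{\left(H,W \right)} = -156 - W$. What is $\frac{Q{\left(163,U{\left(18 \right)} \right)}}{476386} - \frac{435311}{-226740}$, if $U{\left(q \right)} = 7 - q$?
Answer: $\frac{103671594373}{54007880820} \approx 1.9196$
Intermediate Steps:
$\frac{Q{\left(163,U{\left(18 \right)} \right)}}{476386} - \frac{435311}{-226740} = \frac{-156 - \left(7 - 18\right)}{476386} - \frac{435311}{-226740} = \left(-156 - \left(7 - 18\right)\right) \frac{1}{476386} - - \frac{435311}{226740} = \left(-156 - -11\right) \frac{1}{476386} + \frac{435311}{226740} = \left(-156 + 11\right) \frac{1}{476386} + \frac{435311}{226740} = \left(-145\right) \frac{1}{476386} + \frac{435311}{226740} = - \frac{145}{476386} + \frac{435311}{226740} = \frac{103671594373}{54007880820}$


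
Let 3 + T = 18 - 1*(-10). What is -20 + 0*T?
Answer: -20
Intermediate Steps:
T = 25 (T = -3 + (18 - 1*(-10)) = -3 + (18 + 10) = -3 + 28 = 25)
-20 + 0*T = -20 + 0*25 = -20 + 0 = -20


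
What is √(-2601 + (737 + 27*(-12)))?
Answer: 2*I*√547 ≈ 46.776*I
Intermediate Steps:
√(-2601 + (737 + 27*(-12))) = √(-2601 + (737 - 324)) = √(-2601 + 413) = √(-2188) = 2*I*√547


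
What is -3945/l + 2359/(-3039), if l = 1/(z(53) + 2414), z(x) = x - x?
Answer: -28941098329/3039 ≈ -9.5232e+6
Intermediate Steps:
z(x) = 0
l = 1/2414 (l = 1/(0 + 2414) = 1/2414 ≈ 0.00041425)
-3945/l + 2359/(-3039) = -3945/1/2414 + 2359/(-3039) = -3945*2414 + 2359*(-1/3039) = -9523230 - 2359/3039 = -28941098329/3039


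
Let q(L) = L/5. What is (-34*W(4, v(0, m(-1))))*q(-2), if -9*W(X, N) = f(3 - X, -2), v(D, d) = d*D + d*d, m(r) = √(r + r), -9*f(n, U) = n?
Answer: -68/405 ≈ -0.16790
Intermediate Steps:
f(n, U) = -n/9
m(r) = √2*√r (m(r) = √(2*r) = √2*√r)
v(D, d) = d² + D*d (v(D, d) = D*d + d² = d² + D*d)
W(X, N) = 1/27 - X/81 (W(X, N) = -(-1)*(3 - X)/81 = -(-⅓ + X/9)/9 = 1/27 - X/81)
q(L) = L/5 (q(L) = L*(⅕) = L/5)
(-34*W(4, v(0, m(-1))))*q(-2) = (-34*(1/27 - 1/81*4))*((⅕)*(-2)) = -34*(1/27 - 4/81)*(-⅖) = -34*(-1/81)*(-⅖) = (34/81)*(-⅖) = -68/405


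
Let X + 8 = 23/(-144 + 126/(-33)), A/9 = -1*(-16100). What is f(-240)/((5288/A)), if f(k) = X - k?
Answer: 4552021425/716524 ≈ 6352.9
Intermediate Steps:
A = 144900 (A = 9*(-1*(-16100)) = 9*16100 = 144900)
X = -13261/1626 (X = -8 + 23/(-144 + 126/(-33)) = -8 + 23/(-144 + 126*(-1/33)) = -8 + 23/(-144 - 42/11) = -8 + 23/(-1626/11) = -8 + 23*(-11/1626) = -8 - 253/1626 = -13261/1626 ≈ -8.1556)
f(k) = -13261/1626 - k
f(-240)/((5288/A)) = (-13261/1626 - 1*(-240))/((5288/144900)) = (-13261/1626 + 240)/((5288*(1/144900))) = 376979/(1626*(1322/36225)) = (376979/1626)*(36225/1322) = 4552021425/716524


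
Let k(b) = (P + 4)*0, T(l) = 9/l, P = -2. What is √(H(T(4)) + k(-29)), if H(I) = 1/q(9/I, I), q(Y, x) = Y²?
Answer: ¼ ≈ 0.25000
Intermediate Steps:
k(b) = 0 (k(b) = (-2 + 4)*0 = 2*0 = 0)
H(I) = I²/81 (H(I) = 1/((9/I)²) = 1/(81/I²) = I²/81)
√(H(T(4)) + k(-29)) = √((9/4)²/81 + 0) = √((1/81)*(81/16) + 0) = √(1/16 + 0) = √(1/16) = ¼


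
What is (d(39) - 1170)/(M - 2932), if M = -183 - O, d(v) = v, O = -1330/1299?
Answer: 1469169/4045055 ≈ 0.36320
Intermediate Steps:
O = -1330/1299 (O = -1330*1/1299 = -1330/1299 ≈ -1.0239)
M = -236387/1299 (M = -183 - 1*(-1330/1299) = -183 + 1330/1299 = -236387/1299 ≈ -181.98)
(d(39) - 1170)/(M - 2932) = (39 - 1170)/(-236387/1299 - 2932) = -1131/(-4045055/1299) = -1131*(-1299/4045055) = 1469169/4045055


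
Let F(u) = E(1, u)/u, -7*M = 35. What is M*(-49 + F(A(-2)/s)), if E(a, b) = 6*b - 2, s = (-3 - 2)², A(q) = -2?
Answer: 90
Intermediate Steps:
s = 25 (s = (-5)² = 25)
E(a, b) = -2 + 6*b
M = -5 (M = -⅐*35 = -5)
F(u) = (-2 + 6*u)/u
M*(-49 + F(A(-2)/s)) = -5*(-49 + (6 - 2/((-2/25)))) = -5*(-49 + (6 - 2/((-2*1/25)))) = -5*(-49 + (6 - 2/(-2/25))) = -5*(-49 + (6 - 2*(-25/2))) = -5*(-49 + (6 + 25)) = -5*(-49 + 31) = -5*(-18) = 90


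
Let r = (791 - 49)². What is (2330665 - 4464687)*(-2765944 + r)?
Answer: 4727669658360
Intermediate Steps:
r = 550564 (r = 742² = 550564)
(2330665 - 4464687)*(-2765944 + r) = (2330665 - 4464687)*(-2765944 + 550564) = -2134022*(-2215380) = 4727669658360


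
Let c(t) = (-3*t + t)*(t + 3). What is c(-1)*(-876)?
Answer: -3504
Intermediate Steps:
c(t) = -2*t*(3 + t) (c(t) = (-2*t)*(3 + t) = -2*t*(3 + t))
c(-1)*(-876) = -2*(-1)*(3 - 1)*(-876) = -2*(-1)*2*(-876) = 4*(-876) = -3504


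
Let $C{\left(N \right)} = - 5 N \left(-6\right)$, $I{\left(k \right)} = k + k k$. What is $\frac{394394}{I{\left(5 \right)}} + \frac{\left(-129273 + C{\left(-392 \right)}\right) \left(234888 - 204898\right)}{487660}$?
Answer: $\frac{3272139397}{731490} \approx 4473.3$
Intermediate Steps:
$I{\left(k \right)} = k + k^{2}$
$C{\left(N \right)} = 30 N$
$\frac{394394}{I{\left(5 \right)}} + \frac{\left(-129273 + C{\left(-392 \right)}\right) \left(234888 - 204898\right)}{487660} = \frac{394394}{5 \left(1 + 5\right)} + \frac{\left(-129273 + 30 \left(-392\right)\right) \left(234888 - 204898\right)}{487660} = \frac{394394}{5 \cdot 6} + \left(-129273 - 11760\right) 29990 \cdot \frac{1}{487660} = \frac{394394}{30} + \left(-141033\right) 29990 \cdot \frac{1}{487660} = 394394 \cdot \frac{1}{30} - \frac{422957967}{48766} = \frac{197197}{15} - \frac{422957967}{48766} = \frac{3272139397}{731490}$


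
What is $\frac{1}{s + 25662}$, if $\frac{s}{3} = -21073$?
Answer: $- \frac{1}{37557} \approx -2.6626 \cdot 10^{-5}$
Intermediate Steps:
$s = -63219$ ($s = 3 \left(-21073\right) = -63219$)
$\frac{1}{s + 25662} = \frac{1}{-63219 + 25662} = \frac{1}{-37557} = - \frac{1}{37557}$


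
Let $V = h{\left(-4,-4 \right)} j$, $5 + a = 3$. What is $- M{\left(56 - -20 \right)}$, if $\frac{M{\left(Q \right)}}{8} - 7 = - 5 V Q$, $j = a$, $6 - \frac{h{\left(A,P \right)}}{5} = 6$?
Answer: $-56$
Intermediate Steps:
$a = -2$ ($a = -5 + 3 = -2$)
$h{\left(A,P \right)} = 0$ ($h{\left(A,P \right)} = 30 - 30 = 0$)
$j = -2$
$V = 0$ ($V = 0 \left(-2\right) = 0$)
$M{\left(Q \right)} = 56$ ($M{\left(Q \right)} = 56 + 8 \left(-5\right) 0 Q = 56 + 8 \cdot 0 Q = 56 + 8 \cdot 0 = 56 + 0 = 56$)
$- M{\left(56 - -20 \right)} = \left(-1\right) 56 = -56$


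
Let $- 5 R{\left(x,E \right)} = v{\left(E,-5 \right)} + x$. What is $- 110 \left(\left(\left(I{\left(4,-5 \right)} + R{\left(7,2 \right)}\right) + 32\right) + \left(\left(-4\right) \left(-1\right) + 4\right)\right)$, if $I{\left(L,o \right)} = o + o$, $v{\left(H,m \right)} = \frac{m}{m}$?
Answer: $-3124$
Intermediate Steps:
$v{\left(H,m \right)} = 1$
$I{\left(L,o \right)} = 2 o$
$R{\left(x,E \right)} = - \frac{1}{5} - \frac{x}{5}$ ($R{\left(x,E \right)} = - \frac{1 + x}{5} = - \frac{1}{5} - \frac{x}{5}$)
$- 110 \left(\left(\left(I{\left(4,-5 \right)} + R{\left(7,2 \right)}\right) + 32\right) + \left(\left(-4\right) \left(-1\right) + 4\right)\right) = - 110 \left(\left(\left(2 \left(-5\right) - \frac{8}{5}\right) + 32\right) + \left(\left(-4\right) \left(-1\right) + 4\right)\right) = - 110 \left(\left(\left(-10 - \frac{8}{5}\right) + 32\right) + \left(4 + 4\right)\right) = - 110 \left(\left(\left(-10 - \frac{8}{5}\right) + 32\right) + 8\right) = - 110 \left(\left(- \frac{58}{5} + 32\right) + 8\right) = - 110 \left(\frac{102}{5} + 8\right) = \left(-110\right) \frac{142}{5} = -3124$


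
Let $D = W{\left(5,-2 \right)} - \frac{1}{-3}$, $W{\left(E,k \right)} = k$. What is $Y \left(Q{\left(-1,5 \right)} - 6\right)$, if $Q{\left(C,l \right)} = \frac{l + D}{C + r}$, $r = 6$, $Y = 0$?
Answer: $0$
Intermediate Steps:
$D = - \frac{5}{3}$ ($D = -2 - \frac{1}{-3} = -2 - - \frac{1}{3} = -2 + \frac{1}{3} = - \frac{5}{3} \approx -1.6667$)
$Q{\left(C,l \right)} = \frac{- \frac{5}{3} + l}{6 + C}$ ($Q{\left(C,l \right)} = \frac{l - \frac{5}{3}}{C + 6} = \frac{- \frac{5}{3} + l}{6 + C}$)
$Y \left(Q{\left(-1,5 \right)} - 6\right) = 0 \left(\frac{- \frac{5}{3} + 5}{6 - 1} - 6\right) = 0 \left(\frac{1}{5} \cdot \frac{10}{3} - 6\right) = 0 \left(\frac{2}{3} - 6\right) = 0 \left(- \frac{16}{3}\right) = 0$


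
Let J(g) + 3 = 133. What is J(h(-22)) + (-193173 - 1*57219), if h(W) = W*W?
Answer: -250262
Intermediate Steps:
h(W) = W²
J(g) = 130 (J(g) = -3 + 133 = 130)
J(h(-22)) + (-193173 - 1*57219) = 130 + (-193173 - 1*57219) = 130 + (-193173 - 57219) = 130 - 250392 = -250262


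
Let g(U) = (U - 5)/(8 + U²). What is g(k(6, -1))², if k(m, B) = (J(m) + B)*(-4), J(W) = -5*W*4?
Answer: 229441/54879621696 ≈ 4.1808e-6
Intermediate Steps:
J(W) = -20*W
k(m, B) = -4*B + 80*m (k(m, B) = (-20*m + B)*(-4) = (B - 20*m)*(-4) = -4*B + 80*m)
g(U) = (-5 + U)/(8 + U²)
g(k(6, -1))² = ((-5 + (-4*(-1) + 80*6))/(8 + (-4*(-1) + 80*6)²))² = ((-5 + (4 + 480))/(8 + (4 + 480)²))² = ((-5 + 484)/(8 + 484²))² = (479/(8 + 234256))² = (479/234264)² = 229441/54879621696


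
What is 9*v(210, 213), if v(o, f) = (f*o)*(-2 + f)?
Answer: 84942270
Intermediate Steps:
v(o, f) = f*o*(-2 + f)
9*v(210, 213) = 9*(213*210*(-2 + 213)) = 9*(213*210*211) = 9*9438030 = 84942270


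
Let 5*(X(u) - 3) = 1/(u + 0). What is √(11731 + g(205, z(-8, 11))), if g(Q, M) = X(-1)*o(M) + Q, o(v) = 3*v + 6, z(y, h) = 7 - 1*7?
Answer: 2*√74705/5 ≈ 109.33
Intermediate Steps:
z(y, h) = 0 (z(y, h) = 7 - 7 = 0)
o(v) = 6 + 3*v
X(u) = 3 + 1/(5*u) (X(u) = 3 + 1/(5*(u + 0)) = 3 + 1/(5*u))
g(Q, M) = 84/5 + Q + 42*M/5 (g(Q, M) = (3 + (⅕)/(-1))*(6 + 3*M) + Q = (3 + (⅕)*(-1))*(6 + 3*M) + Q = (3 - ⅕)*(6 + 3*M) + Q = 14*(6 + 3*M)/5 + Q = (84/5 + 42*M/5) + Q = 84/5 + Q + 42*M/5)
√(11731 + g(205, z(-8, 11))) = √(11731 + (84/5 + 205 + (42/5)*0)) = √(11731 + (84/5 + 205 + 0)) = √(11731 + 1109/5) = √(59764/5) = 2*√74705/5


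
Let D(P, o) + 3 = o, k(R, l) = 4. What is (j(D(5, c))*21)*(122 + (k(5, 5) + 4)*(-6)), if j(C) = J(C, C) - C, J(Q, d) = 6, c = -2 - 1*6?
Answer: 26418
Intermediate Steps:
c = -8 (c = -2 - 6 = -8)
D(P, o) = -3 + o
j(C) = 6 - C
(j(D(5, c))*21)*(122 + (k(5, 5) + 4)*(-6)) = ((6 - (-3 - 8))*21)*(122 + (4 + 4)*(-6)) = ((6 - 1*(-11))*21)*(122 + 8*(-6)) = ((6 + 11)*21)*(122 - 48) = (17*21)*74 = 357*74 = 26418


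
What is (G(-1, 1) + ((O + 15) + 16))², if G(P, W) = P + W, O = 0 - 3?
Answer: 784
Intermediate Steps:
O = -3
(G(-1, 1) + ((O + 15) + 16))² = ((-1 + 1) + ((-3 + 15) + 16))² = (0 + (12 + 16))² = (0 + 28)² = 28² = 784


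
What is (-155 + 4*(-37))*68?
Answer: -20604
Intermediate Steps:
(-155 + 4*(-37))*68 = (-155 - 148)*68 = -303*68 = -20604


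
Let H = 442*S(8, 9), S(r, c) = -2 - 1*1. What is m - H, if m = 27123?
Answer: 28449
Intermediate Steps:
S(r, c) = -3 (S(r, c) = -2 - 1 = -3)
H = -1326 (H = 442*(-3) = -1326)
m - H = 27123 - 1*(-1326) = 27123 + 1326 = 28449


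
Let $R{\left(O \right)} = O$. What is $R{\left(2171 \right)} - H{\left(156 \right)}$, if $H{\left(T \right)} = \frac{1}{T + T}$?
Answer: $\frac{677351}{312} \approx 2171.0$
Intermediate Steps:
$H{\left(T \right)} = \frac{1}{2 T}$
$R{\left(2171 \right)} - H{\left(156 \right)} = 2171 - \frac{1}{2 \cdot 156} = 2171 - \frac{1}{2} \cdot \frac{1}{156} = 2171 - \frac{1}{312} = \frac{677351}{312}$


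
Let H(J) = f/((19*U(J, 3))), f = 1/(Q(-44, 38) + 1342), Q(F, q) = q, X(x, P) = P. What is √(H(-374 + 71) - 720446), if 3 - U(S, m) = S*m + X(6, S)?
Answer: 7*I*√204689590275187/117990 ≈ 848.79*I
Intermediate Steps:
U(S, m) = 3 - S - S*m (U(S, m) = 3 - (S*m + S) = 3 - (S + S*m) = 3 + (-S - S*m) = 3 - S - S*m)
f = 1/1380 (f = 1/(38 + 1342) = 1/1380 ≈ 0.00072464)
H(J) = 1/(1380*(57 - 76*J)) (H(J) = 1/(1380*((19*(3 - J - 1*J*3)))) = 1/(1380*((19*(3 - J - 3*J)))) = 1/(1380*((19*(3 - 4*J)))) = 1/(1380*(57 - 76*J)))
√(H(-374 + 71) - 720446) = √(-1/(-78660 + 104880*(-374 + 71)) - 720446) = √(-1/(-78660 + 104880*(-303)) - 720446) = √(-1/(-78660 - 31778640) - 720446) = √(-1/(-31857300) - 720446) = √(-1*(-1/31857300) - 720446) = √(1/31857300 - 720446) = √(-22951464355799/31857300) = 7*I*√204689590275187/117990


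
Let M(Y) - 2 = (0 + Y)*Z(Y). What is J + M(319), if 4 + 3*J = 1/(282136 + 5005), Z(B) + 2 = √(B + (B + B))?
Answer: -549013591/861423 + 319*√957 ≈ 9231.1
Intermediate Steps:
Z(B) = -2 + √3*√B (Z(B) = -2 + √(B + (B + B)) = -2 + √(B + 2*B) = -2 + √(3*B) = -2 + √3*√B)
M(Y) = 2 + Y*(-2 + √3*√Y) (M(Y) = 2 + (0 + Y)*(-2 + √3*√Y) = 2 + Y*(-2 + √3*√Y))
J = -1148563/861423 (J = -4/3 + 1/(3*(282136 + 5005)) = -4/3 + (⅓)/287141 = -4/3 + (⅓)*(1/287141) = -4/3 + 1/861423 = -1148563/861423 ≈ -1.3333)
J + M(319) = -1148563/861423 + (2 + 319*(-2 + √3*√319)) = -1148563/861423 + (2 + 319*(-2 + √957)) = -1148563/861423 + (2 + (-638 + 319*√957)) = -1148563/861423 + (-636 + 319*√957) = -549013591/861423 + 319*√957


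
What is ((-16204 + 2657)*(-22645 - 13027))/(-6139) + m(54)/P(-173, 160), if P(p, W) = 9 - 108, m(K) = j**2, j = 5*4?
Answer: -6834866488/86823 ≈ -78722.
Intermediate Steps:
j = 20
m(K) = 400 (m(K) = 20**2 = 400)
P(p, W) = -99
((-16204 + 2657)*(-22645 - 13027))/(-6139) + m(54)/P(-173, 160) = ((-16204 + 2657)*(-22645 - 13027))/(-6139) + 400/(-99) = -13547*(-35672)*(-1/6139) + 400*(-1/99) = 483248584*(-1/6139) - 400/99 = -69035512/877 - 400/99 = -6834866488/86823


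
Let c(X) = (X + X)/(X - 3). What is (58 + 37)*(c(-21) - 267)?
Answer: -100795/4 ≈ -25199.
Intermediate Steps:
c(X) = 2*X/(-3 + X) (c(X) = (2*X)/(-3 + X) = 2*X/(-3 + X))
(58 + 37)*(c(-21) - 267) = (58 + 37)*(2*(-21)/(-3 - 21) - 267) = 95*(2*(-21)/(-24) - 267) = 95*(2*(-21)*(-1/24) - 267) = 95*(7/4 - 267) = 95*(-1061/4) = -100795/4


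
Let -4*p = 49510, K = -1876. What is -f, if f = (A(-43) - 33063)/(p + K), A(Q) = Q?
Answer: -66212/28507 ≈ -2.3227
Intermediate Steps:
p = -24755/2 (p = -1/4*49510 = -24755/2 ≈ -12378.)
f = 66212/28507 (f = (-43 - 33063)/(-24755/2 - 1876) = -33106/(-28507/2) = -33106*(-2/28507) = 66212/28507 ≈ 2.3227)
-f = -1*66212/28507 = -66212/28507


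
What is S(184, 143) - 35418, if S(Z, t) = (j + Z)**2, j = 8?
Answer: 1446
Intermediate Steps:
S(Z, t) = (8 + Z)**2
S(184, 143) - 35418 = (8 + 184)**2 - 35418 = 192**2 - 35418 = 36864 - 35418 = 1446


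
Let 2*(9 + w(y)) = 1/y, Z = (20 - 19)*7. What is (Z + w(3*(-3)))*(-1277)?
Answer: 47249/18 ≈ 2624.9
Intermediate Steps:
Z = 7 (Z = 1*7 = 7)
w(y) = -9 + 1/(2*y)
(Z + w(3*(-3)))*(-1277) = (7 + (-9 + 1/(2*((3*(-3))))))*(-1277) = (7 + (-9 + (1/2)/(-9)))*(-1277) = (7 + (-9 + (1/2)*(-1/9)))*(-1277) = (7 + (-9 - 1/18))*(-1277) = (7 - 163/18)*(-1277) = -37/18*(-1277) = 47249/18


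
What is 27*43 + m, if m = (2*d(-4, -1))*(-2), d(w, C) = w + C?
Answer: 1181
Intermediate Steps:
d(w, C) = C + w
m = 20 (m = (2*(-1 - 4))*(-2) = (2*(-5))*(-2) = -10*(-2) = 20)
27*43 + m = 27*43 + 20 = 1161 + 20 = 1181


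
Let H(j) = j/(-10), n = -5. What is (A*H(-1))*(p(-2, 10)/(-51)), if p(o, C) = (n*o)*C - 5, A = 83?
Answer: -1577/102 ≈ -15.461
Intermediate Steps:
p(o, C) = -5 - 5*C*o (p(o, C) = (-5*o)*C - 5 = -5*C*o - 5 = -5 - 5*C*o)
H(j) = -j/10 (H(j) = j*(-⅒) = -j/10)
(A*H(-1))*(p(-2, 10)/(-51)) = (83*(-⅒*(-1)))*((-5 - 5*10*(-2))/(-51)) = (83*(⅒))*((-5 + 100)*(-1/51)) = 83*(95*(-1/51))/10 = (83/10)*(-95/51) = -1577/102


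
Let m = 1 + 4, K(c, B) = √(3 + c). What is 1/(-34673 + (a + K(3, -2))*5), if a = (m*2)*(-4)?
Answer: -34873/1216125979 - 5*√6/1216125979 ≈ -2.8686e-5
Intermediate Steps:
m = 5
a = -40 (a = (5*2)*(-4) = 10*(-4) = -40)
1/(-34673 + (a + K(3, -2))*5) = 1/(-34673 + (-40 + √(3 + 3))*5) = 1/(-34673 + (-40 + √6)*5) = 1/(-34673 + (-200 + 5*√6)) = 1/(-34873 + 5*√6)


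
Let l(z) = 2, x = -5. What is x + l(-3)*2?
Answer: -1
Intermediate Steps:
x + l(-3)*2 = -5 + 2*2 = -5 + 4 = -1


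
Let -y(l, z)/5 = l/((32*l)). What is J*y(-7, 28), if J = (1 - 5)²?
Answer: -5/2 ≈ -2.5000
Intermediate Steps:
y(l, z) = -5/32 (y(l, z) = -5*l/(32*l) = -5*l*1/(32*l) = -5*1/32 = -5/32)
J = 16 (J = (-4)² = 16)
J*y(-7, 28) = 16*(-5/32) = -5/2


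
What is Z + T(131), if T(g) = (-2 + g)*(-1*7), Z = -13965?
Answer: -14868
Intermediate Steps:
T(g) = 14 - 7*g (T(g) = (-2 + g)*(-7) = 14 - 7*g)
Z + T(131) = -13965 + (14 - 7*131) = -13965 + (14 - 917) = -13965 - 903 = -14868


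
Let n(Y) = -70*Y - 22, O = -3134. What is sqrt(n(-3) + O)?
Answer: I*sqrt(2946) ≈ 54.277*I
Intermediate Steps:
n(Y) = -22 - 70*Y
sqrt(n(-3) + O) = sqrt((-22 - 70*(-3)) - 3134) = sqrt((-22 + 210) - 3134) = sqrt(188 - 3134) = sqrt(-2946) = I*sqrt(2946)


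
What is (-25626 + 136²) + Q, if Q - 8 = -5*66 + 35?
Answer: -7417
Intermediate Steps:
Q = -287 (Q = 8 + (-5*66 + 35) = 8 + (-330 + 35) = 8 - 295 = -287)
(-25626 + 136²) + Q = (-25626 + 136²) - 287 = (-25626 + 18496) - 287 = -7130 - 287 = -7417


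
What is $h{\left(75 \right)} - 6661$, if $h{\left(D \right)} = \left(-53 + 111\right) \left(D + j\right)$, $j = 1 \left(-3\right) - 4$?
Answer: $-2717$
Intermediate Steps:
$j = -7$ ($j = -3 - 4 = -7$)
$h{\left(D \right)} = -406 + 58 D$ ($h{\left(D \right)} = \left(-53 + 111\right) \left(D - 7\right) = 58 \left(-7 + D\right) = -406 + 58 D$)
$h{\left(75 \right)} - 6661 = \left(-406 + 58 \cdot 75\right) - 6661 = \left(-406 + 4350\right) - 6661 = 3944 - 6661 = -2717$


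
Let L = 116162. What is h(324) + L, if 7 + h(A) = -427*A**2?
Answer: -44708597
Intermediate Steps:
h(A) = -7 - 427*A**2
h(324) + L = (-7 - 427*324**2) + 116162 = (-7 - 427*104976) + 116162 = (-7 - 44824752) + 116162 = -44824759 + 116162 = -44708597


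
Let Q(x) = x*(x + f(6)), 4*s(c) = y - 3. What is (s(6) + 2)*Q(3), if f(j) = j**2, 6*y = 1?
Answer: 1209/8 ≈ 151.13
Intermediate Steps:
y = 1/6 (y = (1/6)*1 = 1/6 ≈ 0.16667)
s(c) = -17/24 (s(c) = (1/6 - 3)/4 = (1/4)*(-17/6) = -17/24)
Q(x) = x*(36 + x) (Q(x) = x*(x + 6**2) = x*(x + 36) = x*(36 + x))
(s(6) + 2)*Q(3) = (-17/24 + 2)*(3*(36 + 3)) = 31*(3*39)/24 = (31/24)*117 = 1209/8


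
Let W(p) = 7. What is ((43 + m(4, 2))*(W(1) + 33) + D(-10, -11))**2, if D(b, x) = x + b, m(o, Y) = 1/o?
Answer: 2920681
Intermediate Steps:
D(b, x) = b + x
((43 + m(4, 2))*(W(1) + 33) + D(-10, -11))**2 = ((43 + 1/4)*(7 + 33) + (-10 - 11))**2 = ((43 + 1/4)*40 - 21)**2 = ((173/4)*40 - 21)**2 = (1730 - 21)**2 = 1709**2 = 2920681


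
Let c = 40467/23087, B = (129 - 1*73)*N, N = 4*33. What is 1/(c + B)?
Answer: 23087/170699571 ≈ 0.00013525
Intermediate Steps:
N = 132
B = 7392 (B = (129 - 1*73)*132 = (129 - 73)*132 = 56*132 = 7392)
c = 40467/23087 (c = 40467*(1/23087) = 40467/23087 ≈ 1.7528)
1/(c + B) = 1/(40467/23087 + 7392) = 1/(170699571/23087) = 23087/170699571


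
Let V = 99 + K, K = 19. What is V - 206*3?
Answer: -500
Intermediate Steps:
V = 118 (V = 99 + 19 = 118)
V - 206*3 = 118 - 206*3 = 118 - 618 = -500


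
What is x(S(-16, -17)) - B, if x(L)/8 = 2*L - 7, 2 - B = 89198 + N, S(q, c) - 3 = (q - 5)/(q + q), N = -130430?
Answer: -82463/2 ≈ -41232.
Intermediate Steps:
S(q, c) = 3 + (-5 + q)/(2*q) (S(q, c) = 3 + (q - 5)/(q + q) = 3 + (-5 + q)/((2*q)) = 3 + (-5 + q)*(1/(2*q)) = 3 + (-5 + q)/(2*q))
B = 41234 (B = 2 - (89198 - 130430) = 2 - 1*(-41232) = 2 + 41232 = 41234)
x(L) = -56 + 16*L (x(L) = 8*(2*L - 7) = 8*(-7 + 2*L) = -56 + 16*L)
x(S(-16, -17)) - B = (-56 + 16*((½)*(-5 + 7*(-16))/(-16))) - 1*41234 = (-56 + 16*((½)*(-1/16)*(-5 - 112))) - 41234 = (-56 + 16*((½)*(-1/16)*(-117))) - 41234 = (-56 + 16*(117/32)) - 41234 = (-56 + 117/2) - 41234 = 5/2 - 41234 = -82463/2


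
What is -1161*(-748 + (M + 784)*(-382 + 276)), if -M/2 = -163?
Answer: 137471688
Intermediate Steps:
M = 326 (M = -2*(-163) = 326)
-1161*(-748 + (M + 784)*(-382 + 276)) = -1161*(-748 + (326 + 784)*(-382 + 276)) = -1161*(-748 + 1110*(-106)) = -1161*(-748 - 117660) = -1161*(-118408) = 137471688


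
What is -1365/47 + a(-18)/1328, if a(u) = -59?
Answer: -1815493/62416 ≈ -29.087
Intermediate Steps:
-1365/47 + a(-18)/1328 = -1365/47 - 59/1328 = -1815493/62416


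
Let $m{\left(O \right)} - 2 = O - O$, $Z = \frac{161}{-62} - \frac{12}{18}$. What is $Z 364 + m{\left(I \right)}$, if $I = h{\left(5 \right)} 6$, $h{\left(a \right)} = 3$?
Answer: $- \frac{110288}{93} \approx -1185.9$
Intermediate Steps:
$I = 18$ ($I = 3 \cdot 6 = 18$)
$Z = - \frac{607}{186}$ ($Z = 161 \left(- \frac{1}{62}\right) - \frac{2}{3} = - \frac{161}{62} - \frac{2}{3} = - \frac{607}{186} \approx -3.2634$)
$m{\left(O \right)} = 2$ ($m{\left(O \right)} = 2 + \left(O - O\right) = 2 + 0 = 2$)
$Z 364 + m{\left(I \right)} = \left(- \frac{607}{186}\right) 364 + 2 = - \frac{110474}{93} + 2 = - \frac{110288}{93}$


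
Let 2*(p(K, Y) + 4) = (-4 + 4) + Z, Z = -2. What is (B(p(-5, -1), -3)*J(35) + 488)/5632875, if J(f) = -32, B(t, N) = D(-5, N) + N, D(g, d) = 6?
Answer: 392/5632875 ≈ 6.9591e-5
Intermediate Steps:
p(K, Y) = -5 (p(K, Y) = -4 + ((-4 + 4) - 2)/2 = -4 + (0 - 2)/2 = -4 + (1/2)*(-2) = -4 - 1 = -5)
B(t, N) = 6 + N
(B(p(-5, -1), -3)*J(35) + 488)/5632875 = ((6 - 3)*(-32) + 488)/5632875 = (3*(-32) + 488)*(1/5632875) = (-96 + 488)*(1/5632875) = 392*(1/5632875) = 392/5632875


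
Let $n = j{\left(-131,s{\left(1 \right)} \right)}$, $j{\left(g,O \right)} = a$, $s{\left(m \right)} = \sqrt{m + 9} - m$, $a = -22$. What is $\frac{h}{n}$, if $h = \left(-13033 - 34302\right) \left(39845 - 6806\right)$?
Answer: $\frac{1563901065}{22} \approx 7.1086 \cdot 10^{7}$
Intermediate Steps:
$s{\left(m \right)} = \sqrt{9 + m} - m$
$j{\left(g,O \right)} = -22$
$h = -1563901065$ ($h = \left(-47335\right) 33039 = -1563901065$)
$n = -22$
$\frac{h}{n} = - \frac{1563901065}{-22} = \left(-1563901065\right) \left(- \frac{1}{22}\right) = \frac{1563901065}{22}$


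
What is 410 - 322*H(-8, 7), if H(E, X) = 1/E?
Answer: 1801/4 ≈ 450.25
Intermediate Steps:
410 - 322*H(-8, 7) = 410 - 322/(-8) = 410 - 322*(-⅛) = 410 + 161/4 = 1801/4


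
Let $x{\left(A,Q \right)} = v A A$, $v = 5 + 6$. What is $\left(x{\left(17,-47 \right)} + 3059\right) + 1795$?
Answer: $8033$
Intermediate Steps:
$v = 11$
$x{\left(A,Q \right)} = 11 A^{2}$ ($x{\left(A,Q \right)} = 11 A A = 11 A^{2}$)
$\left(x{\left(17,-47 \right)} + 3059\right) + 1795 = \left(11 \cdot 17^{2} + 3059\right) + 1795 = \left(11 \cdot 289 + 3059\right) + 1795 = \left(3179 + 3059\right) + 1795 = 6238 + 1795 = 8033$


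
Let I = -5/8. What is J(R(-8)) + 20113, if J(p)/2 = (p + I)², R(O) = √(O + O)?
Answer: 642617/32 - 10*I ≈ 20082.0 - 10.0*I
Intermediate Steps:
I = -5/8 (I = -5*⅛ = -5/8 ≈ -0.62500)
R(O) = √2*√O (R(O) = √(2*O) = √2*√O)
J(p) = 2*(-5/8 + p)² (J(p) = 2*(p - 5/8)² = 2*(-5/8 + p)²)
J(R(-8)) + 20113 = (-5 + 8*(√2*√(-8)))²/32 + 20113 = (-5 + 8*(√2*(2*I*√2)))²/32 + 20113 = (-5 + 8*(4*I))²/32 + 20113 = (-5 + 32*I)²/32 + 20113 = 20113 + (-5 + 32*I)²/32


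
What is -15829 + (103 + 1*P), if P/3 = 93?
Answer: -15447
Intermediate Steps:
P = 279 (P = 3*93 = 279)
-15829 + (103 + 1*P) = -15829 + (103 + 1*279) = -15829 + (103 + 279) = -15829 + 382 = -15447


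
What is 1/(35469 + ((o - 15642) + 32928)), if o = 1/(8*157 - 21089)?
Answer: 19833/1046289914 ≈ 1.8956e-5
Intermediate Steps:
o = -1/19833 (o = 1/(1256 - 21089) = 1/(-19833) = -1/19833 ≈ -5.0421e-5)
1/(35469 + ((o - 15642) + 32928)) = 1/(35469 + ((-1/19833 - 15642) + 32928)) = 1/(35469 + (-310227787/19833 + 32928)) = 1/(35469 + 342833237/19833) = 1/(1046289914/19833) = 19833/1046289914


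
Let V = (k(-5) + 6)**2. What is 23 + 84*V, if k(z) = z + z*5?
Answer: 48407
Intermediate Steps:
k(z) = 6*z (k(z) = z + 5*z = 6*z)
V = 576 (V = (6*(-5) + 6)**2 = (-30 + 6)**2 = (-24)**2 = 576)
23 + 84*V = 23 + 84*576 = 23 + 48384 = 48407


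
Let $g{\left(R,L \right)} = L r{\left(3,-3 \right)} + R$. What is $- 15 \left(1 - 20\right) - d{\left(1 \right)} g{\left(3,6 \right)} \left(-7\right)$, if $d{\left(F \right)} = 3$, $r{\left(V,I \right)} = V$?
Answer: $726$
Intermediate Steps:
$g{\left(R,L \right)} = R + 3 L$ ($g{\left(R,L \right)} = L 3 + R = 3 L + R = R + 3 L$)
$- 15 \left(1 - 20\right) - d{\left(1 \right)} g{\left(3,6 \right)} \left(-7\right) = - 15 \left(1 - 20\right) - 3 \left(3 + 3 \cdot 6\right) \left(-7\right) = \left(-15\right) \left(-19\right) - 3 \left(3 + 18\right) \left(-7\right) = 285 - 3 \cdot 21 \left(-7\right) = 285 - 63 \left(-7\right) = 285 - -441 = 285 + 441 = 726$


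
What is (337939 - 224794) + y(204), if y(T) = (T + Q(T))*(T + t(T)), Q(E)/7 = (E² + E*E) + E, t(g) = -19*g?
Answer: -2145274887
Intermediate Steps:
Q(E) = 7*E + 14*E² (Q(E) = 7*((E² + E*E) + E) = 7*((E² + E²) + E) = 7*(2*E² + E) = 7*(E + 2*E²) = 7*E + 14*E²)
y(T) = -18*T*(T + 7*T*(1 + 2*T)) (y(T) = (T + 7*T*(1 + 2*T))*(T - 19*T) = (T + 7*T*(1 + 2*T))*(-18*T) = -18*T*(T + 7*T*(1 + 2*T)))
(337939 - 224794) + y(204) = (337939 - 224794) + 204²*(-144 - 252*204) = 113145 + 41616*(-144 - 51408) = 113145 + 41616*(-51552) = 113145 - 2145388032 = -2145274887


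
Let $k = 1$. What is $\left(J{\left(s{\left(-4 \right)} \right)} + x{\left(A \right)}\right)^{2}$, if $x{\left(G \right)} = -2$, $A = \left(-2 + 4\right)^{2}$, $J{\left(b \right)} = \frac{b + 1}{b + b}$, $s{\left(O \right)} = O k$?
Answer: $\frac{169}{64} \approx 2.6406$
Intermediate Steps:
$s{\left(O \right)} = O$ ($s{\left(O \right)} = O 1 = O$)
$J{\left(b \right)} = \frac{1 + b}{2 b}$
$A = 4$ ($A = 2^{2} = 4$)
$\left(J{\left(s{\left(-4 \right)} \right)} + x{\left(A \right)}\right)^{2} = \left(\frac{1 - 4}{2 \left(-4\right)} - 2\right)^{2} = \left(\frac{1}{2} \left(- \frac{1}{4}\right) \left(-3\right) - 2\right)^{2} = \left(\frac{3}{8} - 2\right)^{2} = \left(- \frac{13}{8}\right)^{2} = \frac{169}{64}$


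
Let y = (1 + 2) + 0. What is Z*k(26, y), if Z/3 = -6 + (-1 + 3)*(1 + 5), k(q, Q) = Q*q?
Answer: 1404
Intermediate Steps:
y = 3 (y = 3 + 0 = 3)
Z = 18 (Z = 3*(-6 + (-1 + 3)*(1 + 5)) = 3*(-6 + 2*6) = 3*(-6 + 12) = 3*6 = 18)
Z*k(26, y) = 18*(3*26) = 18*78 = 1404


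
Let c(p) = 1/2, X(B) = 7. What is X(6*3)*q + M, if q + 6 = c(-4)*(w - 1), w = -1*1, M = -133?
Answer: -182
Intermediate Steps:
c(p) = ½
w = -1
q = -7 (q = -6 + (-1 - 1)/2 = -6 + (½)*(-2) = -6 - 1 = -7)
X(6*3)*q + M = 7*(-7) - 133 = -49 - 133 = -182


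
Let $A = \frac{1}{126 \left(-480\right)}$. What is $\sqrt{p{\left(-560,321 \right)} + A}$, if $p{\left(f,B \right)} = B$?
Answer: $\frac{\sqrt{2038478295}}{2520} \approx 17.916$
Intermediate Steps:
$A = - \frac{1}{60480}$ ($A = \frac{1}{-60480} = - \frac{1}{60480} \approx -1.6534 \cdot 10^{-5}$)
$\sqrt{p{\left(-560,321 \right)} + A} = \sqrt{321 - \frac{1}{60480}} = \sqrt{\frac{19414079}{60480}} = \frac{\sqrt{2038478295}}{2520}$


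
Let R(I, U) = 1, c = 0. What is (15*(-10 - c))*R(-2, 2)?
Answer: -150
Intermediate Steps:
(15*(-10 - c))*R(-2, 2) = (15*(-10 - 1*0))*1 = (15*(-10 + 0))*1 = (15*(-10))*1 = -150*1 = -150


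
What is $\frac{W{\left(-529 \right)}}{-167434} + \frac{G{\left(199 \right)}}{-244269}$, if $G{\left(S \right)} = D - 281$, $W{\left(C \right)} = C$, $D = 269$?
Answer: $\frac{43742503}{13632978582} \approx 0.0032086$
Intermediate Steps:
$G{\left(S \right)} = -12$ ($G{\left(S \right)} = 269 - 281 = -12$)
$\frac{W{\left(-529 \right)}}{-167434} + \frac{G{\left(199 \right)}}{-244269} = - \frac{529}{-167434} - \frac{12}{-244269} = \left(-529\right) \left(- \frac{1}{167434}\right) - - \frac{4}{81423} = \frac{529}{167434} + \frac{4}{81423} = \frac{43742503}{13632978582}$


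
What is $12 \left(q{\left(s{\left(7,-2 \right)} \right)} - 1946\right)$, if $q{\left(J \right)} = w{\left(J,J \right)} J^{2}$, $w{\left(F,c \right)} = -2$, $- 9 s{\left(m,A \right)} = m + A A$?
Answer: $- \frac{631472}{27} \approx -23388.0$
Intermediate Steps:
$s{\left(m,A \right)} = - \frac{m}{9} - \frac{A^{2}}{9}$ ($s{\left(m,A \right)} = - \frac{m + A A}{9} = - \frac{m + A^{2}}{9} = - \frac{m}{9} - \frac{A^{2}}{9}$)
$q{\left(J \right)} = - 2 J^{2}$
$12 \left(q{\left(s{\left(7,-2 \right)} \right)} - 1946\right) = 12 \left(- 2 \left(\left(- \frac{1}{9}\right) 7 - \frac{\left(-2\right)^{2}}{9}\right)^{2} - 1946\right) = 12 \left(- 2 \left(- \frac{7}{9} - \frac{4}{9}\right)^{2} - 1946\right) = 12 \left(- 2 \left(- \frac{11}{9}\right)^{2} - 1946\right) = 12 \left(\left(-2\right) \frac{121}{81} - 1946\right) = 12 \left(- \frac{242}{81} - 1946\right) = 12 \left(- \frac{157868}{81}\right) = - \frac{631472}{27}$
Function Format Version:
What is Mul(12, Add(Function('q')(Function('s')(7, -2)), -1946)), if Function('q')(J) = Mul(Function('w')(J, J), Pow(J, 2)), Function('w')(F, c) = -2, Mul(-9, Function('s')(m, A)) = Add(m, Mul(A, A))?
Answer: Rational(-631472, 27) ≈ -23388.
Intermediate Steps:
Function('s')(m, A) = Add(Mul(Rational(-1, 9), m), Mul(Rational(-1, 9), Pow(A, 2))) (Function('s')(m, A) = Mul(Rational(-1, 9), Add(m, Mul(A, A))) = Mul(Rational(-1, 9), Add(m, Pow(A, 2))) = Add(Mul(Rational(-1, 9), m), Mul(Rational(-1, 9), Pow(A, 2))))
Function('q')(J) = Mul(-2, Pow(J, 2))
Mul(12, Add(Function('q')(Function('s')(7, -2)), -1946)) = Mul(12, Add(Mul(-2, Pow(Add(Mul(Rational(-1, 9), 7), Mul(Rational(-1, 9), Pow(-2, 2))), 2)), -1946)) = Mul(12, Add(Mul(-2, Pow(Add(Rational(-7, 9), Mul(Rational(-1, 9), 4)), 2)), -1946)) = Mul(12, Add(Mul(-2, Pow(Add(Rational(-7, 9), Rational(-4, 9)), 2)), -1946)) = Mul(12, Add(Mul(-2, Pow(Rational(-11, 9), 2)), -1946)) = Mul(12, Add(Mul(-2, Rational(121, 81)), -1946)) = Mul(12, Add(Rational(-242, 81), -1946)) = Mul(12, Rational(-157868, 81)) = Rational(-631472, 27)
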